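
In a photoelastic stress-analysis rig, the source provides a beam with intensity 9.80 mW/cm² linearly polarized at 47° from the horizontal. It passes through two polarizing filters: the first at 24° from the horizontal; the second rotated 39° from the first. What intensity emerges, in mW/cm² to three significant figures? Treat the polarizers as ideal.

By Malus's law, I₁ = 9.80 mW/cm² · cos²(23°) = 8.304 mW/cm².
I₂ = I₁ · cos²(39°) = 8.304 · 0.604 = 5.015 mW/cm².

I ≈ 5.02 mW/cm²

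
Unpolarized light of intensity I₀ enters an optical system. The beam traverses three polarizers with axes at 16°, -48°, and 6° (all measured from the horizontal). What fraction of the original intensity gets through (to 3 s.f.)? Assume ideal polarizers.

Unpolarized light through the first polarizer → I₁ = ½ I₀, now polarized at 16°.
I₂ = I₁ cos²(-48° − 16°) = 0.5 I₀ · cos²(64°) = 0.09608 I₀.
I₃ = I₂ cos²(6° + 48°) = 0.09608 I₀ · cos²(54°) = 0.0332 I₀.
Transmitted fraction = 0.0332.

≈ 0.0332 I₀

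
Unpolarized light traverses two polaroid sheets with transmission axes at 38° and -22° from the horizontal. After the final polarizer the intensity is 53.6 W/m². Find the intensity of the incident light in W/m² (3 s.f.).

Unpolarized light through the first polarizer → I₁ = ½ I₀, now polarized at 38°.
I₂ = I₁ cos²(-22° − 38°) = 0.5 I₀ · cos²(60°) = 0.125 I₀.
So 53.6 W/m² = 0.125 I₀, giving I₀ = 53.6/0.125 = 428.8 W/m².

I₀ ≈ 429 W/m²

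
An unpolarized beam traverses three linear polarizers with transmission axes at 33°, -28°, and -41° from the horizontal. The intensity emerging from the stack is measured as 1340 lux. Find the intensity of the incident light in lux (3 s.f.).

I₀ ≈ 1.20e4 lux

Unpolarized light through the first polarizer → I₁ = ½ I₀, now polarized at 33°.
I₂ = I₁ cos²(-28° − 33°) = 0.5 I₀ · cos²(61°) = 0.1175 I₀.
I₃ = I₂ cos²(-41° + 28°) = 0.1175 I₀ · cos²(13°) = 0.1116 I₀.
So 1340 lux = 0.1116 I₀, giving I₀ = 1340/0.1116 = 1.201e+04 lux.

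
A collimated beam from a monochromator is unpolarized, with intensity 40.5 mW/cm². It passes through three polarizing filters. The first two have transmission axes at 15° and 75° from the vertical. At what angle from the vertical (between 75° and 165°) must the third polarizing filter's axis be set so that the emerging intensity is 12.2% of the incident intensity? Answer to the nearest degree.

Unpolarized light through the first polarizer → I₁ = ½ I₀, now polarized at 15°.
I₂ = I₁ cos²(75° − 15°) = 0.5 I₀ · cos²(60°) = 0.125 I₀.
Need I₃/I₀ = 0.122, so cos²(θ − 75°) = 0.122 / 0.125 = 0.976.
θ − 75° = arccos(√0.976) = 8.9°, giving θ ≈ 75 + 8.9 = 83.9°.

θ ≈ 84°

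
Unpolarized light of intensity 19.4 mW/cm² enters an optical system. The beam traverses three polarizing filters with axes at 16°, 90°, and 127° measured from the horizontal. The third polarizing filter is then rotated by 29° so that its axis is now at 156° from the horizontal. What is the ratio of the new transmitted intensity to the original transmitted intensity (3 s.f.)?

I_new/I_old ≈ 0.259

Before rotation:
Unpolarized light through the first polarizer → I₁ = ½ I₀, now polarized at 16°.
I₂ = I₁ cos²(90° − 16°) = 0.5 I₀ · cos²(74°) = 0.03799 I₀.
I₃ = I₂ cos²(127° − 90°) = 0.03799 I₀ · cos²(37°) = 0.02423 I₀.
After rotation:
Unpolarized light through the first polarizer → I₁ = ½ I₀, now polarized at 16°.
I₂ = I₁ cos²(90° − 16°) = 0.5 I₀ · cos²(74°) = 0.03799 I₀.
I₃ = I₂ cos²(156° − 90°) = 0.03799 I₀ · cos²(66°) = 0.006285 I₀.
Ratio = 0.006285 / 0.02423 = 0.2594.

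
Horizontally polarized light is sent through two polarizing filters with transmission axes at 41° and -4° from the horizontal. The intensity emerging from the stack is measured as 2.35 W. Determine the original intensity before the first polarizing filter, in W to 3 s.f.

I₁ = I₀ cos²(41° − 0°) = I₀ cos²(41°) = 0.5696 I₀.
I₂ = I₁ cos²(-4° − 41°) = 0.5696 I₀ · cos²(45°) = 0.2848 I₀.
So 2.35 W = 0.2848 I₀, giving I₀ = 2.35/0.2848 = 8.252 W.

I₀ ≈ 8.25 W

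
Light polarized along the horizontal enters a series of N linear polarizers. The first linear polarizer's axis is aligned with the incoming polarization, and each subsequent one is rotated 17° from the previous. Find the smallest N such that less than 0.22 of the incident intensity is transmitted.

First polarizer is aligned with the polarization: full transmission.
Each further stage multiplies by cos²(17°) = 0.9145.
After N polarizers: T = 0.9145^(N−1). Require T < 0.22 ⇒ N−1 > ln(0.22)/ln(0.9145) = 16.94, so N−1 ≥ 17 and N = 18.
Check: N=18 gives T = 0.2189 < 0.22; N=17 gives T = 0.2394.

N = 18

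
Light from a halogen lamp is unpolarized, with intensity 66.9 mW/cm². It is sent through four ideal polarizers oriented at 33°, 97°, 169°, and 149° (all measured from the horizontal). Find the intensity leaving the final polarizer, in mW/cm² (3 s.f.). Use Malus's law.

I ≈ 0.542 mW/cm²

Unpolarized light through the first polarizer → I₁ = 66.9 mW/cm²/2 = 33.45 mW/cm², polarized at 33°.
I₂ = I₁ · cos²(64°) = 33.45 · 0.1922 = 6.428 mW/cm².
I₃ = I₂ · cos²(72°) = 6.428 · 0.09549 = 0.6138 mW/cm².
I₄ = I₃ · cos²(20°) = 0.6138 · 0.883 = 0.542 mW/cm².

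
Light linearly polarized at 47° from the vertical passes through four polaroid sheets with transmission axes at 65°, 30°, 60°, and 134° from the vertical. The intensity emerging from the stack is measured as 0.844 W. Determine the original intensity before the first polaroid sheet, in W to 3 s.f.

By Malus's law, I₁ = I₀ cos²(65° − 47°) = I₀ cos²(18°) = 0.9045 I₀.
I₂ = I₁ cos²(30° − 65°) = 0.9045 I₀ · cos²(35°) = 0.6069 I₀.
I₃ = I₂ cos²(60° − 30°) = 0.6069 I₀ · cos²(30°) = 0.4552 I₀.
I₄ = I₃ cos²(134° − 60°) = 0.4552 I₀ · cos²(74°) = 0.03458 I₀.
So 0.844 W = 0.03458 I₀, giving I₀ = 0.844/0.03458 = 24.4 W.

I₀ ≈ 24.4 W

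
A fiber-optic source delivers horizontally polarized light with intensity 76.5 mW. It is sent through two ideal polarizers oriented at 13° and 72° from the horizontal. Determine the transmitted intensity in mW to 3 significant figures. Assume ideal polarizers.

By Malus's law, I₁ = 76.5 mW · cos²(13°) = 72.63 mW.
I₂ = I₁ · cos²(59°) = 72.63 · 0.2653 = 19.27 mW.

I ≈ 19.3 mW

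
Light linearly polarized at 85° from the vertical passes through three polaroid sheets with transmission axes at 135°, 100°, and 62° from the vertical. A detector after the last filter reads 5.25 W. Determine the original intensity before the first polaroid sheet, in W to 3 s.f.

I₀ ≈ 30.5 W

By Malus's law, I₁ = I₀ cos²(135° − 85°) = I₀ cos²(50°) = 0.4132 I₀.
I₂ = I₁ cos²(100° − 135°) = 0.4132 I₀ · cos²(35°) = 0.2772 I₀.
I₃ = I₂ cos²(62° − 100°) = 0.2772 I₀ · cos²(38°) = 0.1722 I₀.
So 5.25 W = 0.1722 I₀, giving I₀ = 5.25/0.1722 = 30.5 W.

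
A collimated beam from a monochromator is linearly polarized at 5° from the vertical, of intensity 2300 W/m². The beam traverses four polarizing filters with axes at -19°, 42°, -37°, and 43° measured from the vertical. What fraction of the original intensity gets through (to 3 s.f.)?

I/I₀ ≈ 0.000215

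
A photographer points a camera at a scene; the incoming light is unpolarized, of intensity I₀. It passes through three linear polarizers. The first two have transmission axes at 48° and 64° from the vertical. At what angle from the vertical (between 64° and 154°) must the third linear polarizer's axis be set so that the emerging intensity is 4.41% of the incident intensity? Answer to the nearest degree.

Unpolarized light through the first polarizer → I₁ = ½ I₀, now polarized at 48°.
I₂ = I₁ cos²(64° − 48°) = 0.5 I₀ · cos²(16°) = 0.462 I₀.
Need I₃/I₀ = 0.0441, so cos²(θ − 64°) = 0.0441 / 0.462 = 0.09545.
θ − 64° = arccos(√0.09545) = 72.0°, giving θ ≈ 64 + 72.0 = 136.0°.

θ ≈ 136°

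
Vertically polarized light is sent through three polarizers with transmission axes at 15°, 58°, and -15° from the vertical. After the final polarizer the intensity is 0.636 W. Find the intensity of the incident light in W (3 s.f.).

I₀ ≈ 14.9 W

I₁ = I₀ cos²(15° − 0°) = I₀ cos²(15°) = 0.933 I₀.
I₂ = I₁ cos²(58° − 15°) = 0.933 I₀ · cos²(43°) = 0.499 I₀.
I₃ = I₂ cos²(-15° − 58°) = 0.499 I₀ · cos²(73°) = 0.04266 I₀.
So 0.636 W = 0.04266 I₀, giving I₀ = 0.636/0.04266 = 14.91 W.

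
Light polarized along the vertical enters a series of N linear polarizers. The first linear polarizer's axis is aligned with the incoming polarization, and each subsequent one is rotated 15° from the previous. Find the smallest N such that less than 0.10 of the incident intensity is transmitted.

N = 35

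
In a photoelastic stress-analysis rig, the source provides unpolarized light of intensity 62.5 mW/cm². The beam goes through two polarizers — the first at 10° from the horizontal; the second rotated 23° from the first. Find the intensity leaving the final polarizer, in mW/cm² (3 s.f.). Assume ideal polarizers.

Unpolarized light through the first polarizer → I₁ = 62.5 mW/cm²/2 = 31.25 mW/cm², polarized at 10°.
I₂ = I₁ · cos²(23°) = 31.25 · 0.8473 = 26.48 mW/cm².

I ≈ 26.5 mW/cm²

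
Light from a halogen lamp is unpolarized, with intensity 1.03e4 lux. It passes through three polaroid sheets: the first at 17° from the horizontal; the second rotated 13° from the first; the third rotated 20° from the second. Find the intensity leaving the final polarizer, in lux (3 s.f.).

Unpolarized light through the first polarizer → I₁ = 1.03e4 lux/2 = 5150 lux, polarized at 17°.
I₂ = I₁ · cos²(13°) = 5150 · 0.9494 = 4889 lux.
I₃ = I₂ · cos²(20°) = 4889 · 0.883 = 4317 lux.

I ≈ 4320 lux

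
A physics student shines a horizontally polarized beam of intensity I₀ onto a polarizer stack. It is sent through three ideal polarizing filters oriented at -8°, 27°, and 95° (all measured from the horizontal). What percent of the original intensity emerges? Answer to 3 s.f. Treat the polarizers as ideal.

I₁ = I₀ cos²(-8° − 0°) = I₀ cos²(8°) = 0.9806 I₀.
I₂ = I₁ cos²(27° + 8°) = 0.9806 I₀ · cos²(35°) = 0.658 I₀.
I₃ = I₂ cos²(95° − 27°) = 0.658 I₀ · cos²(68°) = 0.09234 I₀.
That is 9.234% of the incident intensity.

≈ 9.23%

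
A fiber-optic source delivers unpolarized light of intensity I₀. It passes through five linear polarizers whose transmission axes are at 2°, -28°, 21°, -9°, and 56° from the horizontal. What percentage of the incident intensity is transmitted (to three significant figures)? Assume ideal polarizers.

≈ 2.16%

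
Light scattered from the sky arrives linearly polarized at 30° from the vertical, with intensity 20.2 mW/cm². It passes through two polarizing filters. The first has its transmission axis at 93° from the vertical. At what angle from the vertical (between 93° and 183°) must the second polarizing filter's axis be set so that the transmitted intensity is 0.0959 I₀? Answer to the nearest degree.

By Malus's law, I₁ = I₀ cos²(93° − 30°) = I₀ cos²(63°) = 0.2061 I₀.
Need I₂/I₀ = 0.0959, so cos²(θ − 93°) = 0.0959 / 0.2061 = 0.4653.
θ − 93° = arccos(√0.4653) = 47.0°, giving θ ≈ 93 + 47.0 = 140.0°.

θ ≈ 140°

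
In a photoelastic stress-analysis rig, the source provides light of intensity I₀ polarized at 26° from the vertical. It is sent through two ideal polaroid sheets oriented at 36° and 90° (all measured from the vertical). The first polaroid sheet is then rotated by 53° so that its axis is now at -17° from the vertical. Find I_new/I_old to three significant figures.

I_new/I_old ≈ 0.136

Before rotation:
By Malus's law, I₁ = I₀ cos²(36° − 26°) = I₀ cos²(10°) = 0.9698 I₀.
I₂ = I₁ cos²(90° − 36°) = 0.9698 I₀ · cos²(54°) = 0.3351 I₀.
After rotation:
I₁ = I₀ cos²(-17° − 26°) = I₀ cos²(43°) = 0.5349 I₀.
Angle between axes 1 and 2: 73°. I₂ = 0.5349 I₀ · cos²(73°) = 0.04572 I₀.
Ratio = 0.04572 / 0.3351 = 0.1365.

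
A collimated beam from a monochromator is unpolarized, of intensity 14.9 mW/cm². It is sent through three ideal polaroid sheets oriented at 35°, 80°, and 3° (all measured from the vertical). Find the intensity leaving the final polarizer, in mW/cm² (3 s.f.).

Unpolarized light through the first polarizer → I₁ = 14.9 mW/cm²/2 = 7.45 mW/cm², polarized at 35°.
I₂ = I₁ · cos²(45°) = 7.45 · 0.5 = 3.725 mW/cm².
I₃ = I₂ · cos²(77°) = 3.725 · 0.0506 = 0.1885 mW/cm².

I ≈ 0.188 mW/cm²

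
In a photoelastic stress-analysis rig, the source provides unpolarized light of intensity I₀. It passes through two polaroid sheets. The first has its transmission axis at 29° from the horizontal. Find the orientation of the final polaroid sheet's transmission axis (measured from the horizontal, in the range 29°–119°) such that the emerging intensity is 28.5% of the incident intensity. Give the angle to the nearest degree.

θ ≈ 70°

Unpolarized light through the first polarizer → I₁ = ½ I₀, now polarized at 29°.
Need I₂/I₀ = 0.285, so cos²(θ − 29°) = 0.285 / 0.5 = 0.57.
θ − 29° = arccos(√0.57) = 41.0°, giving θ ≈ 29 + 41.0 = 70.0°.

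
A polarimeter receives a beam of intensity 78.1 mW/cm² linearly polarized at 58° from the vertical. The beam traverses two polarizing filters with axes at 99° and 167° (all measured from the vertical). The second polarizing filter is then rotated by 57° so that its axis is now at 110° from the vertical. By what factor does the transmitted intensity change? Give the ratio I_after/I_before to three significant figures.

Before rotation:
By Malus's law, I₁ = I₀ cos²(99° − 58°) = I₀ cos²(41°) = 0.5696 I₀.
I₂ = I₁ cos²(167° − 99°) = 0.5696 I₀ · cos²(68°) = 0.07993 I₀.
After rotation:
I₁ = I₀ cos²(99° − 58°) = I₀ cos²(41°) = 0.5696 I₀.
I₂ = I₁ cos²(110° − 99°) = 0.5696 I₀ · cos²(11°) = 0.5488 I₀.
Ratio = 0.5488 / 0.07993 = 6.867.

I_new/I_old ≈ 6.87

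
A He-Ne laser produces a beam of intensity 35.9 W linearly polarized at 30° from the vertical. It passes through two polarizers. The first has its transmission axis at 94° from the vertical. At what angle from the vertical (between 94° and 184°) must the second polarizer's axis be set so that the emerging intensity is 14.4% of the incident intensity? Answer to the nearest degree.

θ ≈ 124°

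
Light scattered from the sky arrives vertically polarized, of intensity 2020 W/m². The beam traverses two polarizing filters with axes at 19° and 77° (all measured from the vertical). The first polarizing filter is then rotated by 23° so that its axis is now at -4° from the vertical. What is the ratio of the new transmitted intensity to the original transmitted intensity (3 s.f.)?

Before rotation:
By Malus's law, I₁ = I₀ cos²(19° − 0°) = I₀ cos²(19°) = 0.894 I₀.
I₂ = I₁ cos²(77° − 19°) = 0.894 I₀ · cos²(58°) = 0.251 I₀.
After rotation:
I₁ = I₀ cos²(-4° − 0°) = I₀ cos²(4°) = 0.9951 I₀.
I₂ = I₁ cos²(77° + 4°) = 0.9951 I₀ · cos²(81°) = 0.02435 I₀.
Ratio = 0.02435 / 0.251 = 0.097.

I_new/I_old ≈ 0.0970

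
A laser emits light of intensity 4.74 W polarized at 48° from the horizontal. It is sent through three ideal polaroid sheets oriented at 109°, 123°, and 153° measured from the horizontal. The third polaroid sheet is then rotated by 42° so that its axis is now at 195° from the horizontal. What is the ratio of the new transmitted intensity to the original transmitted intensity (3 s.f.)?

I_new/I_old ≈ 0.127

Before rotation:
I₁ = I₀ cos²(109° − 48°) = I₀ cos²(61°) = 0.235 I₀.
I₂ = I₁ cos²(123° − 109°) = 0.235 I₀ · cos²(14°) = 0.2213 I₀.
I₃ = I₂ cos²(153° − 123°) = 0.2213 I₀ · cos²(30°) = 0.166 I₀.
After rotation:
I₁ = I₀ cos²(109° − 48°) = I₀ cos²(61°) = 0.235 I₀.
I₂ = I₁ cos²(123° − 109°) = 0.235 I₀ · cos²(14°) = 0.2213 I₀.
I₃ = I₂ cos²(195° − 123°) = 0.2213 I₀ · cos²(72°) = 0.02113 I₀.
Ratio = 0.02113 / 0.166 = 0.1273.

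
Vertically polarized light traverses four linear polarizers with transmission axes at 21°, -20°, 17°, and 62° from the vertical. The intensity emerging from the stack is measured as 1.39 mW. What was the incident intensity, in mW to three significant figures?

I₁ = I₀ cos²(21° − 0°) = I₀ cos²(21°) = 0.8716 I₀.
I₂ = I₁ cos²(-20° − 21°) = 0.8716 I₀ · cos²(41°) = 0.4964 I₀.
I₃ = I₂ cos²(17° + 20°) = 0.4964 I₀ · cos²(37°) = 0.3166 I₀.
I₄ = I₃ cos²(62° − 17°) = 0.3166 I₀ · cos²(45°) = 0.1583 I₀.
So 1.39 mW = 0.1583 I₀, giving I₀ = 1.39/0.1583 = 8.78 mW.

I₀ ≈ 8.78 mW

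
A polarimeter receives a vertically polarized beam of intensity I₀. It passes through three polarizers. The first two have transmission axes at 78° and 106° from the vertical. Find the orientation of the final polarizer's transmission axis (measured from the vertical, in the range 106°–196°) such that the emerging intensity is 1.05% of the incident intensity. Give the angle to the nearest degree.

I₁ = I₀ cos²(78° − 0°) = I₀ cos²(78°) = 0.04323 I₀.
I₂ = I₁ cos²(106° − 78°) = 0.04323 I₀ · cos²(28°) = 0.0337 I₀.
Need I₃/I₀ = 0.0105, so cos²(θ − 106°) = 0.0105 / 0.0337 = 0.3116.
θ − 106° = arccos(√0.3116) = 56.1°, giving θ ≈ 106 + 56.1 = 162.1°.

θ ≈ 162°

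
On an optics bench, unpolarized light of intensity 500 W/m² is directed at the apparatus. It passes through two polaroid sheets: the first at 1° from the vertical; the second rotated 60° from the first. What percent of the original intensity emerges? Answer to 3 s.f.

≈ 12.5%

Unpolarized light through the first polarizer → I₁ = 500 W/m²/2 = 250 W/m², polarized at 1°.
I₂ = I₁ · cos²(60°) = 250 · 0.25 = 62.5 W/m².
That is 12.5% of the incident intensity.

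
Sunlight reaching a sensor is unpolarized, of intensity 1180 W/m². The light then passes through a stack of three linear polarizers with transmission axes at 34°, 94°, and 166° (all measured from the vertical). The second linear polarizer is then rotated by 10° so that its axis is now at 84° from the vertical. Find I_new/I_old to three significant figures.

Before rotation:
Unpolarized light through the first polarizer → I₁ = ½ I₀, now polarized at 34°.
I₂ = I₁ cos²(94° − 34°) = 0.5 I₀ · cos²(60°) = 0.125 I₀.
I₃ = I₂ cos²(166° − 94°) = 0.125 I₀ · cos²(72°) = 0.01194 I₀.
After rotation:
Unpolarized light through the first polarizer → I₁ = ½ I₀, now polarized at 34°.
I₂ = I₁ cos²(84° − 34°) = 0.5 I₀ · cos²(50°) = 0.2066 I₀.
I₃ = I₂ cos²(166° − 84°) = 0.2066 I₀ · cos²(82°) = 0.004001 I₀.
Ratio = 0.004001 / 0.01194 = 0.3352.

I_new/I_old ≈ 0.335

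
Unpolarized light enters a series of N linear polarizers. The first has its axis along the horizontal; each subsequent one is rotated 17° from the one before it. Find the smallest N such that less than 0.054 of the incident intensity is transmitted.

N = 26

First polarizer halves the unpolarized light: factor 1/2.
Each further stage multiplies by cos²(17°) = 0.9145.
After N polarizers: T = 0.5·0.9145^(N−1). Require T < 0.054 ⇒ N−1 > ln(0.054/0.5)/ln(0.9145) = 24.91, so N−1 ≥ 25 and N = 26.
Check: N=26 gives T = 0.05355 < 0.054; N=25 gives T = 0.05856.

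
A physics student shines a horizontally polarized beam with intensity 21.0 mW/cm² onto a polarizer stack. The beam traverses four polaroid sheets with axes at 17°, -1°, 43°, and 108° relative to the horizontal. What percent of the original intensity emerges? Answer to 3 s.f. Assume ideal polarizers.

≈ 7.64%

I₁ = 21.0 mW/cm² · cos²(17°) = 19.2 mW/cm².
I₂ = I₁ · cos²(18°) = 19.2 · 0.9045 = 17.37 mW/cm².
I₃ = I₂ · cos²(44°) = 17.37 · 0.5174 = 8.989 mW/cm².
I₄ = I₃ · cos²(65°) = 8.989 · 0.1786 = 1.605 mW/cm².
That is 7.645% of the incident intensity.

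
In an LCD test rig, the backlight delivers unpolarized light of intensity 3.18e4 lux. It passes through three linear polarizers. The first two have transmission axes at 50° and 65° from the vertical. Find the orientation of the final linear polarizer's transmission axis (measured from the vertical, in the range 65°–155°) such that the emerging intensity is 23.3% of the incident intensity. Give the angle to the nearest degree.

θ ≈ 110°

Unpolarized light through the first polarizer → I₁ = ½ I₀, now polarized at 50°.
I₂ = I₁ cos²(65° − 50°) = 0.5 I₀ · cos²(15°) = 0.4665 I₀.
Need I₃/I₀ = 0.233, so cos²(θ − 65°) = 0.233 / 0.4665 = 0.4995.
θ − 65° = arccos(√0.4995) = 45.0°, giving θ ≈ 65 + 45.0 = 110.0°.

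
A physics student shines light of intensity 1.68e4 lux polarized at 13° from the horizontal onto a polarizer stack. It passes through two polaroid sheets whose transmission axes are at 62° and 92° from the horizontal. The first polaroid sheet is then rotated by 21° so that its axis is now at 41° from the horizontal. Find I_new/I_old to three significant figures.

Before rotation:
I₁ = I₀ cos²(62° − 13°) = I₀ cos²(49°) = 0.4304 I₀.
I₂ = I₁ cos²(92° − 62°) = 0.4304 I₀ · cos²(30°) = 0.3228 I₀.
After rotation:
I₁ = I₀ cos²(41° − 13°) = I₀ cos²(28°) = 0.7796 I₀.
I₂ = I₁ cos²(92° − 41°) = 0.7796 I₀ · cos²(51°) = 0.3088 I₀.
Ratio = 0.3088 / 0.3228 = 0.9565.

I_new/I_old ≈ 0.956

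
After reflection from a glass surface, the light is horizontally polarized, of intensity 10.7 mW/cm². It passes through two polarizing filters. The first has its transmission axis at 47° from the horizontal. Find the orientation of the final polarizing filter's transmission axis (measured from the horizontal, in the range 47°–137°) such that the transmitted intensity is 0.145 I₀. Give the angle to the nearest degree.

By Malus's law, I₁ = I₀ cos²(47° − 0°) = I₀ cos²(47°) = 0.4651 I₀.
Need I₂/I₀ = 0.145, so cos²(θ − 47°) = 0.145 / 0.4651 = 0.3117.
θ − 47° = arccos(√0.3117) = 56.1°, giving θ ≈ 47 + 56.1 = 103.1°.

θ ≈ 103°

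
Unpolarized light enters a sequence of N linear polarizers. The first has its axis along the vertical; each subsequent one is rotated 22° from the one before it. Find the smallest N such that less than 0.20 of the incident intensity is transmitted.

N = 8

First polarizer halves the unpolarized light: factor 1/2.
Each further stage multiplies by cos²(22°) = 0.8597.
After N polarizers: T = 0.5·0.8597^(N−1). Require T < 0.20 ⇒ N−1 > ln(0.20/0.5)/ln(0.8597) = 6.06, so N−1 ≥ 7 and N = 8.
Check: N=8 gives T = 0.1735 < 0.20; N=7 gives T = 0.2018.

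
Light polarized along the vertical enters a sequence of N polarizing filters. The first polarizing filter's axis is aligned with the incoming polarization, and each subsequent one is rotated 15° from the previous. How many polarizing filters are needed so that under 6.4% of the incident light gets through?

N = 41

First polarizer is aligned with the polarization: full transmission.
Each further stage multiplies by cos²(15°) = 0.933.
After N polarizers: T = 0.933^(N−1). Require T < 0.064 ⇒ N−1 > ln(0.064)/ln(0.933) = 39.65, so N−1 ≥ 40 and N = 41.
Check: N=41 gives T = 0.06245 < 0.064; N=40 gives T = 0.06693.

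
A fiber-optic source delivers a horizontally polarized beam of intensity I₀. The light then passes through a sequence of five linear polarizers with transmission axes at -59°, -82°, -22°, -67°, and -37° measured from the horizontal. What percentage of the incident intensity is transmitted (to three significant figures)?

By Malus's law, I₁ = I₀ cos²(-59° − 0°) = I₀ cos²(59°) = 0.2653 I₀.
I₂ = I₁ cos²(-82° + 59°) = 0.2653 I₀ · cos²(23°) = 0.2248 I₀.
I₃ = I₂ cos²(-22° + 82°) = 0.2248 I₀ · cos²(60°) = 0.05619 I₀.
I₄ = I₃ cos²(-67° + 22°) = 0.05619 I₀ · cos²(45°) = 0.0281 I₀.
I₅ = I₄ cos²(-37° + 67°) = 0.0281 I₀ · cos²(30°) = 0.02107 I₀.
That is 2.107% of the incident intensity.

≈ 2.11%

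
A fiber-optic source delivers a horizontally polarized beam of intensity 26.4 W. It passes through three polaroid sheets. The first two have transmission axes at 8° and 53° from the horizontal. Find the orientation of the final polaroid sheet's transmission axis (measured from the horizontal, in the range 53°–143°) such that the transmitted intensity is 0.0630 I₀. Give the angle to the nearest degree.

I₁ = I₀ cos²(8° − 0°) = I₀ cos²(8°) = 0.9806 I₀.
I₂ = I₁ cos²(53° − 8°) = 0.9806 I₀ · cos²(45°) = 0.4903 I₀.
Need I₃/I₀ = 0.063, so cos²(θ − 53°) = 0.063 / 0.4903 = 0.1285.
θ − 53° = arccos(√0.1285) = 69.0°, giving θ ≈ 53 + 69.0 = 122.0°.

θ ≈ 122°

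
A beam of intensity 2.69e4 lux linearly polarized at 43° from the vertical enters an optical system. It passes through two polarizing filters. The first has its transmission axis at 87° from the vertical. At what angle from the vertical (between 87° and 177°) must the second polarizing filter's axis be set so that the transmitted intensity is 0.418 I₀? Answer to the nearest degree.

I₁ = I₀ cos²(87° − 43°) = I₀ cos²(44°) = 0.5174 I₀.
Need I₂/I₀ = 0.418, so cos²(θ − 87°) = 0.418 / 0.5174 = 0.8078.
θ − 87° = arccos(√0.8078) = 26.0°, giving θ ≈ 87 + 26.0 = 113.0°.

θ ≈ 113°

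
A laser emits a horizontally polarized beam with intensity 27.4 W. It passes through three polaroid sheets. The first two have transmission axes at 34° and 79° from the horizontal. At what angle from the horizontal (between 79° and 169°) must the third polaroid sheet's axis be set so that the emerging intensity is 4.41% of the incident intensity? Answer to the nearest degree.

θ ≈ 148°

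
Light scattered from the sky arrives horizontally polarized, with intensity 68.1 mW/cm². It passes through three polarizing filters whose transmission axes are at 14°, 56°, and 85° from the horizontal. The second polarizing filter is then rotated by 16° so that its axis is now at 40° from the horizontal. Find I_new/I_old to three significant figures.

Before rotation:
By Malus's law, I₁ = I₀ cos²(14° − 0°) = I₀ cos²(14°) = 0.9415 I₀.
I₂ = I₁ cos²(56° − 14°) = 0.9415 I₀ · cos²(42°) = 0.5199 I₀.
I₃ = I₂ cos²(85° − 56°) = 0.5199 I₀ · cos²(29°) = 0.3977 I₀.
After rotation:
I₁ = I₀ cos²(14° − 0°) = I₀ cos²(14°) = 0.9415 I₀.
I₂ = I₁ cos²(40° − 14°) = 0.9415 I₀ · cos²(26°) = 0.7606 I₀.
I₃ = I₂ cos²(85° − 40°) = 0.7606 I₀ · cos²(45°) = 0.3803 I₀.
Ratio = 0.3803 / 0.3977 = 0.9561.

I_new/I_old ≈ 0.956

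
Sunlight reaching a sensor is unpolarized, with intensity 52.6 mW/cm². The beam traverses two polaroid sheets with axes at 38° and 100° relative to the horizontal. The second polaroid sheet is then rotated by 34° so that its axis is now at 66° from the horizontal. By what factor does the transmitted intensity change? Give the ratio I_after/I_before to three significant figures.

Before rotation:
Unpolarized light through the first polarizer → I₁ = ½ I₀, now polarized at 38°.
I₂ = I₁ cos²(100° − 38°) = 0.5 I₀ · cos²(62°) = 0.1102 I₀.
After rotation:
Unpolarized light through the first polarizer → I₁ = ½ I₀, now polarized at 38°.
I₂ = I₁ cos²(66° − 38°) = 0.5 I₀ · cos²(28°) = 0.3898 I₀.
Ratio = 0.3898 / 0.1102 = 3.537.

I_new/I_old ≈ 3.54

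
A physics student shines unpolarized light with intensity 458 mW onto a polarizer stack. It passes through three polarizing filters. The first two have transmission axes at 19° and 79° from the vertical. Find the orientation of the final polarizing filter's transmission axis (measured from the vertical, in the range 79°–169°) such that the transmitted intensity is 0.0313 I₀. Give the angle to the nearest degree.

θ ≈ 139°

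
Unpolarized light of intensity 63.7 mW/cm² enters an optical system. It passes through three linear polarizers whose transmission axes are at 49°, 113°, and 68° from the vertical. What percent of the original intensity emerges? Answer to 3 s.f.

≈ 4.80%

Unpolarized light through the first polarizer → I₁ = 63.7 mW/cm²/2 = 31.85 mW/cm², polarized at 49°.
I₂ = I₁ · cos²(64°) = 31.85 · 0.1922 = 6.121 mW/cm².
I₃ = I₂ · cos²(45°) = 6.121 · 0.5 = 3.06 mW/cm².
That is 4.804% of the incident intensity.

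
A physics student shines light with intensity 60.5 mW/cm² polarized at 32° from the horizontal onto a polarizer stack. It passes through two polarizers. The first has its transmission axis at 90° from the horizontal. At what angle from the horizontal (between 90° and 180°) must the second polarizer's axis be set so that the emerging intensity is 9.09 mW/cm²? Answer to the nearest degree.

I₁ = I₀ cos²(90° − 32°) = I₀ cos²(58°) = 0.2808 I₀.
Target fraction: 9.09 / 60.5 mW/cm² = 0.1502 of I₀.
Need I₂/I₀ = 0.1502, so cos²(θ − 90°) = 0.1502 / 0.2808 = 0.535.
θ − 90° = arccos(√0.535) = 43.0°, giving θ ≈ 90 + 43.0 = 133.0°.

θ ≈ 133°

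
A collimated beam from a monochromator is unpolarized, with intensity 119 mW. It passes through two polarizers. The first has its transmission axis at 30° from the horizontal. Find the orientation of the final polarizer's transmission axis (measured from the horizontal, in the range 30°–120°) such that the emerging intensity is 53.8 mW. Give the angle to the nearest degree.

θ ≈ 48°

Unpolarized light through the first polarizer → I₁ = ½ I₀, now polarized at 30°.
Target fraction: 53.8 / 119 mW = 0.4521 of I₀.
Need I₂/I₀ = 0.4521, so cos²(θ − 30°) = 0.4521 / 0.5 = 0.9042.
θ − 30° = arccos(√0.9042) = 18.0°, giving θ ≈ 30 + 18.0 = 48.0°.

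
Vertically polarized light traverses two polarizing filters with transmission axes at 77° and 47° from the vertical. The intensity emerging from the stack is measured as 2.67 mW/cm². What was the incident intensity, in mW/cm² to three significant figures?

I₀ ≈ 70.4 mW/cm²

I₁ = I₀ cos²(77° − 0°) = I₀ cos²(77°) = 0.0506 I₀.
I₂ = I₁ cos²(47° − 77°) = 0.0506 I₀ · cos²(30°) = 0.03795 I₀.
So 2.67 mW/cm² = 0.03795 I₀, giving I₀ = 2.67/0.03795 = 70.35 mW/cm².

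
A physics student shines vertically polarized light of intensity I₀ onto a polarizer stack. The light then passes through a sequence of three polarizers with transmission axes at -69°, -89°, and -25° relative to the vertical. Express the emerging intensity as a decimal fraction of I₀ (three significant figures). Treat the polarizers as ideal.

≈ 0.0218 I₀

By Malus's law, I₁ = I₀ cos²(-69° − 0°) = I₀ cos²(69°) = 0.1284 I₀.
I₂ = I₁ cos²(-89° + 69°) = 0.1284 I₀ · cos²(20°) = 0.1134 I₀.
I₃ = I₂ cos²(-25° + 89°) = 0.1134 I₀ · cos²(64°) = 0.02179 I₀.
Transmitted fraction = 0.02179.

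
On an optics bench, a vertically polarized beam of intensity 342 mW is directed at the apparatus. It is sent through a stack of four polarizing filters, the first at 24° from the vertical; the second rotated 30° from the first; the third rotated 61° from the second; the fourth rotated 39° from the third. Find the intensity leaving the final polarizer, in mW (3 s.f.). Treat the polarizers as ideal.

I₁ = 342 mW · cos²(24°) = 285.4 mW.
I₂ = I₁ · cos²(30°) = 285.4 · 0.75 = 214.1 mW.
I₃ = I₂ · cos²(61°) = 214.1 · 0.235 = 50.31 mW.
I₄ = I₃ · cos²(39°) = 50.31 · 0.604 = 30.39 mW.

I ≈ 30.4 mW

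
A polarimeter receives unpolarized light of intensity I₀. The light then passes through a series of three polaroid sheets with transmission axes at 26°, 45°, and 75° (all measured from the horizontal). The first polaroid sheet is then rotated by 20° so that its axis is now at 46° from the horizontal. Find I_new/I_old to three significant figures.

Before rotation:
Unpolarized light through the first polarizer → I₁ = ½ I₀, now polarized at 26°.
I₂ = I₁ cos²(45° − 26°) = 0.5 I₀ · cos²(19°) = 0.447 I₀.
I₃ = I₂ cos²(75° − 45°) = 0.447 I₀ · cos²(30°) = 0.3353 I₀.
After rotation:
Unpolarized light through the first polarizer → I₁ = ½ I₀, now polarized at 46°.
I₂ = I₁ cos²(45° − 46°) = 0.5 I₀ · cos²(1°) = 0.4998 I₀.
I₃ = I₂ cos²(75° − 45°) = 0.4998 I₀ · cos²(30°) = 0.3749 I₀.
Ratio = 0.3749 / 0.3353 = 1.118.

I_new/I_old ≈ 1.12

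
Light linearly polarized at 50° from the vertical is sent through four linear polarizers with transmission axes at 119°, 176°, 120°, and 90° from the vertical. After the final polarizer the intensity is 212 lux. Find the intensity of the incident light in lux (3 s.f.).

I₀ ≈ 2.37e4 lux

By Malus's law, I₁ = I₀ cos²(119° − 50°) = I₀ cos²(69°) = 0.1284 I₀.
I₂ = I₁ cos²(176° − 119°) = 0.1284 I₀ · cos²(57°) = 0.0381 I₀.
I₃ = I₂ cos²(120° − 176°) = 0.0381 I₀ · cos²(56°) = 0.01191 I₀.
I₄ = I₃ cos²(90° − 120°) = 0.01191 I₀ · cos²(30°) = 0.008934 I₀.
So 212 lux = 0.008934 I₀, giving I₀ = 212/0.008934 = 2.373e+04 lux.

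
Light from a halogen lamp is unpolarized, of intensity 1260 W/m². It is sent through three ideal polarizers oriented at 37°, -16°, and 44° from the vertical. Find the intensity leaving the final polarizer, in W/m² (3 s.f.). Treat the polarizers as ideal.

I ≈ 57.0 W/m²

Unpolarized light through the first polarizer → I₁ = 1260 W/m²/2 = 630 W/m², polarized at 37°.
I₂ = I₁ · cos²(53°) = 630 · 0.3622 = 228.2 W/m².
I₃ = I₂ · cos²(60°) = 228.2 · 0.25 = 57.04 W/m².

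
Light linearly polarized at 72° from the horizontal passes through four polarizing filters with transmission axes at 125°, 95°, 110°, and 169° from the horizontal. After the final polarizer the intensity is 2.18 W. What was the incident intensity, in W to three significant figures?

I₀ ≈ 32.4 W

I₁ = I₀ cos²(125° − 72°) = I₀ cos²(53°) = 0.3622 I₀.
I₂ = I₁ cos²(95° − 125°) = 0.3622 I₀ · cos²(30°) = 0.2716 I₀.
I₃ = I₂ cos²(110° − 95°) = 0.2716 I₀ · cos²(15°) = 0.2534 I₀.
I₄ = I₃ cos²(169° − 110°) = 0.2534 I₀ · cos²(59°) = 0.06723 I₀.
So 2.18 W = 0.06723 I₀, giving I₀ = 2.18/0.06723 = 32.43 W.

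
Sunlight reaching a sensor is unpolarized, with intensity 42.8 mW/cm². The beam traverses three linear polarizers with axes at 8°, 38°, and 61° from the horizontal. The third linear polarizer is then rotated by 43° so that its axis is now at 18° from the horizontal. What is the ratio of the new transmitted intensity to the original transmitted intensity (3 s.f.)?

I_new/I_old ≈ 1.04

Before rotation:
Unpolarized light through the first polarizer → I₁ = ½ I₀, now polarized at 8°.
I₂ = I₁ cos²(38° − 8°) = 0.5 I₀ · cos²(30°) = 0.375 I₀.
I₃ = I₂ cos²(61° − 38°) = 0.375 I₀ · cos²(23°) = 0.3177 I₀.
After rotation:
Unpolarized light through the first polarizer → I₁ = ½ I₀, now polarized at 8°.
I₂ = I₁ cos²(38° − 8°) = 0.5 I₀ · cos²(30°) = 0.375 I₀.
I₃ = I₂ cos²(18° − 38°) = 0.375 I₀ · cos²(20°) = 0.3311 I₀.
Ratio = 0.3311 / 0.3177 = 1.042.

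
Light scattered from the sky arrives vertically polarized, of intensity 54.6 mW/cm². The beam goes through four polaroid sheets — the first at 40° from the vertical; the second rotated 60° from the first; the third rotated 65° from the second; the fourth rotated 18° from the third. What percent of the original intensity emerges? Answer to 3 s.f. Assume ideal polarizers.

I₁ = 54.6 mW/cm² · cos²(40°) = 32.04 mW/cm².
I₂ = I₁ · cos²(60°) = 32.04 · 0.25 = 8.01 mW/cm².
I₃ = I₂ · cos²(65°) = 8.01 · 0.1786 = 1.431 mW/cm².
I₄ = I₃ · cos²(18°) = 1.431 · 0.9045 = 1.294 mW/cm².
That is 2.37% of the incident intensity.

≈ 2.37%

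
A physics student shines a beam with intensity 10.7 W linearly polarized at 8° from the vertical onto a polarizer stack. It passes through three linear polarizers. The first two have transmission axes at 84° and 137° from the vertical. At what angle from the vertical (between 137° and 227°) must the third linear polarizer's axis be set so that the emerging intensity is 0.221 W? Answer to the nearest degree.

θ ≈ 146°

I₁ = I₀ cos²(84° − 8°) = I₀ cos²(76°) = 0.05853 I₀.
I₂ = I₁ cos²(137° − 84°) = 0.05853 I₀ · cos²(53°) = 0.0212 I₀.
Target fraction: 0.221 / 10.7 W = 0.02065 of I₀.
Need I₃/I₀ = 0.02065, so cos²(θ − 137°) = 0.02065 / 0.0212 = 0.9744.
θ − 137° = arccos(√0.9744) = 9.2°, giving θ ≈ 137 + 9.2 = 146.2°.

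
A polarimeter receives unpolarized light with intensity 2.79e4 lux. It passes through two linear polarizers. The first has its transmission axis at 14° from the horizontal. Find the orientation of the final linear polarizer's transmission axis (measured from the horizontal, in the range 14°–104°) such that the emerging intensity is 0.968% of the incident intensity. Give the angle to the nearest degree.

θ ≈ 96°

Unpolarized light through the first polarizer → I₁ = ½ I₀, now polarized at 14°.
Need I₂/I₀ = 0.00968, so cos²(θ − 14°) = 0.00968 / 0.5 = 0.01936.
θ − 14° = arccos(√0.01936) = 82.0°, giving θ ≈ 14 + 82.0 = 96.0°.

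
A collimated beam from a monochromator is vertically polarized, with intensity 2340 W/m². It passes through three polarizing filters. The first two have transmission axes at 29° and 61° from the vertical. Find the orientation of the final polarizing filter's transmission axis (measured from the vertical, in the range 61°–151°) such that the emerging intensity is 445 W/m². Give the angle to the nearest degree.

θ ≈ 115°

I₁ = I₀ cos²(29° − 0°) = I₀ cos²(29°) = 0.765 I₀.
I₂ = I₁ cos²(61° − 29°) = 0.765 I₀ · cos²(32°) = 0.5501 I₀.
Target fraction: 445 / 2340 W/m² = 0.1902 of I₀.
Need I₃/I₀ = 0.1902, so cos²(θ − 61°) = 0.1902 / 0.5501 = 0.3457.
θ − 61° = arccos(√0.3457) = 54.0°, giving θ ≈ 61 + 54.0 = 115.0°.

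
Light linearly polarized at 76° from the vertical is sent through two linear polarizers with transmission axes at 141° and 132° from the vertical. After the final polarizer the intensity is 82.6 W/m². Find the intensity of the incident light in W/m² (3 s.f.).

By Malus's law, I₁ = I₀ cos²(141° − 76°) = I₀ cos²(65°) = 0.1786 I₀.
I₂ = I₁ cos²(132° − 141°) = 0.1786 I₀ · cos²(9°) = 0.1742 I₀.
So 82.6 W/m² = 0.1742 I₀, giving I₀ = 82.6/0.1742 = 474.1 W/m².

I₀ ≈ 474 W/m²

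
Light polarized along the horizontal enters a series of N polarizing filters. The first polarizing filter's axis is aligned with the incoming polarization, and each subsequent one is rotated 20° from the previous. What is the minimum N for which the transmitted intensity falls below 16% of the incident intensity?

First polarizer is aligned with the polarization: full transmission.
Each further stage multiplies by cos²(20°) = 0.883.
After N polarizers: T = 0.883^(N−1). Require T < 0.16 ⇒ N−1 > ln(0.16)/ln(0.883) = 14.73, so N−1 ≥ 15 and N = 16.
Check: N=16 gives T = 0.1547 < 0.16; N=15 gives T = 0.1752.

N = 16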